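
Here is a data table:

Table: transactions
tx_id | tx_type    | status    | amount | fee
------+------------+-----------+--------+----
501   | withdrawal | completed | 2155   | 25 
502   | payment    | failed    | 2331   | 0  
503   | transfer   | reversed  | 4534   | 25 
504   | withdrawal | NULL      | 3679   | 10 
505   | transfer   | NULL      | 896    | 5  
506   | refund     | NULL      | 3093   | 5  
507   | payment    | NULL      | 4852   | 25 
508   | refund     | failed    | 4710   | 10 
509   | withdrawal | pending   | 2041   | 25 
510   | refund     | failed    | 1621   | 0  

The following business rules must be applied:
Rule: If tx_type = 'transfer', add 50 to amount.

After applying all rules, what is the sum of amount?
30012

Step 1: Count records where tx_type = 'transfer': 2
Step 2: Total bonus added: 2 × 50 = 100
Step 3: Original sum of amount: 29912
Step 4: Final sum = 29912 + 100 = 30012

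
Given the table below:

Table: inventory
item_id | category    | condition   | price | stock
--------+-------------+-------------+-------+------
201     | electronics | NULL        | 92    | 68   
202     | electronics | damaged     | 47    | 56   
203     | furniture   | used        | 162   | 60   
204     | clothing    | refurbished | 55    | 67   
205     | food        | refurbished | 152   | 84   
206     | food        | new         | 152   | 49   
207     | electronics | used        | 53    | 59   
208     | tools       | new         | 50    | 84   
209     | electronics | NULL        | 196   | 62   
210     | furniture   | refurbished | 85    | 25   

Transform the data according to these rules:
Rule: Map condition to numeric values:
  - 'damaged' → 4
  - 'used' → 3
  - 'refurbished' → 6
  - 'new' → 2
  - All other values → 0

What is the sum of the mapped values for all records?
32

Step 1: Apply mapping to each record
Step 2: Count by status:
  'damaged': 1 records × 4 = 4
  'used': 2 records × 3 = 6
  'refurbished': 3 records × 6 = 18
  'new': 2 records × 2 = 4
Step 3: Sum all mapped values = 32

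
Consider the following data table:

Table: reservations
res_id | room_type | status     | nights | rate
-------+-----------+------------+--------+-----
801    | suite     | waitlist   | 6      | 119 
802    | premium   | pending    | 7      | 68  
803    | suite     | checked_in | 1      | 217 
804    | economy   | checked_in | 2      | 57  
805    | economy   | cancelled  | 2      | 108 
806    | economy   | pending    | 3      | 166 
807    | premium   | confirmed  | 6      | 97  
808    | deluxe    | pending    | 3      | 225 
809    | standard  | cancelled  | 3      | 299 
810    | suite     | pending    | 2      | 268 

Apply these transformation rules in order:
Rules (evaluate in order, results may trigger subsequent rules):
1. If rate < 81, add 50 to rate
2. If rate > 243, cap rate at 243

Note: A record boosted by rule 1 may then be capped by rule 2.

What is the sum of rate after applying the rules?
1643

Step 1: Apply rule 1 to records with rate < 81
  - 2 records get bonus of 50
  - Of these, 0 records then exceed 243 and get capped
Step 2: Apply rule 2 to records with rate > 243
  - 2 records (original) are capped
Step 3: Calculate final sum = 1643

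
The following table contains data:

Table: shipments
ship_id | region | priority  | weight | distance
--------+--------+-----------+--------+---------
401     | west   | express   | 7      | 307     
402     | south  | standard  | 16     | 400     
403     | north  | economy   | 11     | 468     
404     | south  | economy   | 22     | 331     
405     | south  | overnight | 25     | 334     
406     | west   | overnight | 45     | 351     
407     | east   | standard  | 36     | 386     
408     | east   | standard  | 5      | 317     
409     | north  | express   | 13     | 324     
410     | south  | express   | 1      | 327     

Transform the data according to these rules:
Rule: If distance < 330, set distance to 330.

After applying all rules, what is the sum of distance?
3590

Step 1: 4 records have distance < 330
Step 2: These records originally summed to 1275
Step 3: After setting to minimum: 4 × 330 = 1320
Step 4: Unaffected records sum: 2270
Step 5: Final sum = 1320 + 2270 = 3590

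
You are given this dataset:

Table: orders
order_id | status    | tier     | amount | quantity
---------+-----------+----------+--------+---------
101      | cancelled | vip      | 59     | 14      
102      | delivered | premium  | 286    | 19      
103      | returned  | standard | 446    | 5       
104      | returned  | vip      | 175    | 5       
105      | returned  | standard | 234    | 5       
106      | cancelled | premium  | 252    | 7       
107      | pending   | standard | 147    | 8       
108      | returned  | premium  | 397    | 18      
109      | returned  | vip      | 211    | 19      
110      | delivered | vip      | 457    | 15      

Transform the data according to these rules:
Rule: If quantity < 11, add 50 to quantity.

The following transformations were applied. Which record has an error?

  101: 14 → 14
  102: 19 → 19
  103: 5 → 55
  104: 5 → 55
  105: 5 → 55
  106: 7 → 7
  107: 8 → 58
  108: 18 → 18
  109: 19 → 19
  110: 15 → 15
Record 106 has an error. The correct transformed value should be 57, not 7.

Step 1: Check each record against the rule
Step 2: Record 106 has quantity = 7
Step 3: Since 7 < 11, the bonus should have been applied
Step 4: Correct value = 57, but claimed value = 7
Conclusion: Record 106 has the error.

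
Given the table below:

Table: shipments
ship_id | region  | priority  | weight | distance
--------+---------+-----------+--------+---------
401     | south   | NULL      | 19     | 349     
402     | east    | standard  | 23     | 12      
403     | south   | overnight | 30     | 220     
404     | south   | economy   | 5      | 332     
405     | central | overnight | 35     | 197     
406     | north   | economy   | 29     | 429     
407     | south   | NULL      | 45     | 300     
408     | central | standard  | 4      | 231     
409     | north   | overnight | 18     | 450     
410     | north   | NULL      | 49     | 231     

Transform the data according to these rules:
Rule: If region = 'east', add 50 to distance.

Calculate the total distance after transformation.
2801

Step 1: Count records where region = 'east': 1
Step 2: Total bonus added: 1 × 50 = 50
Step 3: Original sum of distance: 2751
Step 4: Final sum = 2751 + 50 = 2801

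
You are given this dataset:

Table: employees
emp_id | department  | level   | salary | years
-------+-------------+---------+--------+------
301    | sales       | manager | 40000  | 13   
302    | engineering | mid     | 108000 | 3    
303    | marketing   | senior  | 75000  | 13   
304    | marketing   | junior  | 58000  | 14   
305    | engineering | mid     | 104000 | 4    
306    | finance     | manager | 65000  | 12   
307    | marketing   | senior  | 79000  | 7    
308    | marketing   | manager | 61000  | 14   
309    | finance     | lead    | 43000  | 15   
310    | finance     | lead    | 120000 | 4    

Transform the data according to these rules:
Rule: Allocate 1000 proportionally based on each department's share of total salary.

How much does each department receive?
engineering: 281.54, finance: 302.79, marketing: 362.55, sales: 53.12

Step 1: Calculate total salary = 753000
Step 2: Calculate each department's proportion:
  engineering: 212000/753000 = 28.15% → 281.54
  finance: 228000/753000 = 30.28% → 302.79
  marketing: 273000/753000 = 36.25% → 362.55
  sales: 40000/753000 = 5.31% → 53.12
Step 3: Verify: sum of allocations ≈ 1000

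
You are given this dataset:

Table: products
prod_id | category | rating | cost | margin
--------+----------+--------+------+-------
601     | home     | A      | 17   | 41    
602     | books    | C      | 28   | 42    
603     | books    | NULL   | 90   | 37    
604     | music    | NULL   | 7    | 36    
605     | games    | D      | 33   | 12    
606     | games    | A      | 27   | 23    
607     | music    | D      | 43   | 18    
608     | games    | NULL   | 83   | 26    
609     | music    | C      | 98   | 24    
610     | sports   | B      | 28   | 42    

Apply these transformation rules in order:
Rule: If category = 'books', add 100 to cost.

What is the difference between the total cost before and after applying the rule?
200

Step 1: Original sum of cost = 454
Step 2: 2 records have category = 'books'
Step 3: Each affected record changes by 100
Step 4: Total change = 2 × 100 = 200
Step 5: New sum = 454 + 200 = 654
Step 6: Difference = |654 - 454| = 200
        (Sum increased by 200)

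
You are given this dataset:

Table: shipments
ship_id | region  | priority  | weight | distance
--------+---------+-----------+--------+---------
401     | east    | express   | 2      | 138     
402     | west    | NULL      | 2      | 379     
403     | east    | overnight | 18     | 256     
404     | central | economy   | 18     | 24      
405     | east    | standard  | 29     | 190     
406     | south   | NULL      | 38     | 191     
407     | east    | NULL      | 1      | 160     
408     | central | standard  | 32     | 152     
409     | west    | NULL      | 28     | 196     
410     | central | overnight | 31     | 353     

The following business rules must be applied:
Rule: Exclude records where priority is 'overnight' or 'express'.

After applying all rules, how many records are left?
7

Step 1: Count records to exclude
  - 2 (overnight) + 1 (express) = 3 records
Step 2: Total records: 10
Step 3: Remaining = 10 - 3 = 7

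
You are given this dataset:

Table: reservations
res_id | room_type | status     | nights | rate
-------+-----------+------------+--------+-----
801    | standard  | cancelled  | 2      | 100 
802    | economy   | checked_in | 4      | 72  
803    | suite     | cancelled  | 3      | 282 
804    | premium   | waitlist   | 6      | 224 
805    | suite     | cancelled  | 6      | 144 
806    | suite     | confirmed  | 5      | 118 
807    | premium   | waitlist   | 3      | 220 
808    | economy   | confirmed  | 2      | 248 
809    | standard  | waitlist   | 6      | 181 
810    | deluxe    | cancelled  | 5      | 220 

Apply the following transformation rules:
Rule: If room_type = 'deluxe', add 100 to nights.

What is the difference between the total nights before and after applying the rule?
100

Step 1: Original sum of nights = 42
Step 2: 1 records have room_type = 'deluxe'
Step 3: Each affected record changes by 100
Step 4: Total change = 1 × 100 = 100
Step 5: New sum = 42 + 100 = 142
Step 6: Difference = |142 - 42| = 100
        (Sum increased by 100)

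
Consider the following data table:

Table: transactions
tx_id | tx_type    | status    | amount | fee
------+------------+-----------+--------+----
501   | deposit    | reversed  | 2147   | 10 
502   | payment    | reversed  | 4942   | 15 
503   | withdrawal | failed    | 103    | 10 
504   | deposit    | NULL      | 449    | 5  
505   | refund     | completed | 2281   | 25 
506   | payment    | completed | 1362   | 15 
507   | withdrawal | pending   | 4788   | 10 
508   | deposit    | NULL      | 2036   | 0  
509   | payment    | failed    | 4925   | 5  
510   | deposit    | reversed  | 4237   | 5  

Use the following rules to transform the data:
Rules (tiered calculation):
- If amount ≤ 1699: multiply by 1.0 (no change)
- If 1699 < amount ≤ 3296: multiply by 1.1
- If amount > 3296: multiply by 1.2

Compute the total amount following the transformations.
31694.8

Step 1: Tier 1 (amount ≤ 1699): 3 records, sum = 1914 × 1.0 = 1914.0
Step 2: Tier 2 (1699 < amount ≤ 3296): 3 records, sum = 6464 × 1.1 = 7110.4
Step 3: Tier 3 (amount > 3296): 4 records, sum = 18892 × 1.2 = 22670.4
Step 4: Final sum = 1914.0 + 7110.4 + 22670.4 = 31694.8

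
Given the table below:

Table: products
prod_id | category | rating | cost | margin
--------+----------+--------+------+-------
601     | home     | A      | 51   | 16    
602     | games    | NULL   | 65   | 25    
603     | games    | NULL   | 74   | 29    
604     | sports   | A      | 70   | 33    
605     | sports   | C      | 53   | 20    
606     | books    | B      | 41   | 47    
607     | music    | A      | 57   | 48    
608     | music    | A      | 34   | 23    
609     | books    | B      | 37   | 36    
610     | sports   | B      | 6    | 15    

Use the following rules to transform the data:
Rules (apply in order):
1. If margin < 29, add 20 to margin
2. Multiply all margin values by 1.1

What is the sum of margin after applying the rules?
431.2

Step 1: Apply Rule 1 - Add 20 to records with margin < 29
  - 5 records affected: 99 + (5 × 20) = 199
  - Unaffected records: 193
  - Sum after Rule 1: 392
Step 2: Apply Rule 2 - Multiply all by 1.1
  - 392 × 1.1 = 431.2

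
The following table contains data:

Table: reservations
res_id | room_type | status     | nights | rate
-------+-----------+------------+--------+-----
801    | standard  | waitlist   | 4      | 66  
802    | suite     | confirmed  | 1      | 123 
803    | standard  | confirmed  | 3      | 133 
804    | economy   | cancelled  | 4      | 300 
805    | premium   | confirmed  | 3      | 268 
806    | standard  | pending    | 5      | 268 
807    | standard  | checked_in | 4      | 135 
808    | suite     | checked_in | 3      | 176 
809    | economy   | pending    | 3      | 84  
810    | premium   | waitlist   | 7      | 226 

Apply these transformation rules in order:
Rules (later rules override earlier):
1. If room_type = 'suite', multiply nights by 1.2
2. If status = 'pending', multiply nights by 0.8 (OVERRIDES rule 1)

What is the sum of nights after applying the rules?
36.2

Step 1: Rule 2 takes priority for records with status = 'pending'
  - 2 records: 8 × 0.8 = 6.4
Step 2: Rule 1 applies to remaining records with room_type = 'suite'
  - 2 records: 4 × 1.2 = 4.8
Step 3: Other records unchanged: 25
Step 4: Final sum = 6.4 + 4.8 + 25 = 36.2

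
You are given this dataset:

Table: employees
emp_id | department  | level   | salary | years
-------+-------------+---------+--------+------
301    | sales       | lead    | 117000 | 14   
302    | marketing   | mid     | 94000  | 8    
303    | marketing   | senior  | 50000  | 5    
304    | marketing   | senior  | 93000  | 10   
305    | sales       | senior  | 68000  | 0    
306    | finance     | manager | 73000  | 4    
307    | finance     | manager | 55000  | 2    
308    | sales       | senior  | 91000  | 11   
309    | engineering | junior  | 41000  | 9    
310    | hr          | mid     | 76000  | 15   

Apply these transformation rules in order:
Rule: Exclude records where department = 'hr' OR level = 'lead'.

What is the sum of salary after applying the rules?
565000

Step 1: Find records where department = 'hr' OR level = 'lead'
Step 2: 2 records match, summing to 193000
Step 3: Original sum: 758000
Step 4: Remaining sum = 758000 - 193000 = 565000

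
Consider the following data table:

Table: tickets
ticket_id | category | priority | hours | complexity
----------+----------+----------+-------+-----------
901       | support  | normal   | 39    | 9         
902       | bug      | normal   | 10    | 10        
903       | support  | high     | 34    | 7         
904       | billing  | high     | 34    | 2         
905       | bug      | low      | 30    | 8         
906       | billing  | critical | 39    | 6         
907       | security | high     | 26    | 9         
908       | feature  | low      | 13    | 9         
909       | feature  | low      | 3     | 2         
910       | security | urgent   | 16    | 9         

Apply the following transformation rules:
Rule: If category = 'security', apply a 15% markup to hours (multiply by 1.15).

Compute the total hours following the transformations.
250.3

Step 1: Records with category = 'security' have total hours = 42
Step 2: Apply multiplier: 42 × 1.15 = 48.3
Step 3: Other records total: 202
Step 4: Final sum = 48.3 + 202 = 250.3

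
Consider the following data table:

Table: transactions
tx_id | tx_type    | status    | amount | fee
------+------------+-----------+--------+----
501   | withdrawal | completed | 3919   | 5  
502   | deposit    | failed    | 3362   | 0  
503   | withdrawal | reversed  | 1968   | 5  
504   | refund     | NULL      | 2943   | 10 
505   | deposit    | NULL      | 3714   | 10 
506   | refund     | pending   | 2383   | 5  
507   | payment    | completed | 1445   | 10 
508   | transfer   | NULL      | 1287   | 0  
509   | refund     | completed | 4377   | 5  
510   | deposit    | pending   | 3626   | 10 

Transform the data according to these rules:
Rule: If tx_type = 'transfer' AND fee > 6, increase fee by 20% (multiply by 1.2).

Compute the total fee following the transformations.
60

Step 1: Find records where tx_type = 'transfer' AND fee > 6
Step 2: 0 records match, summing to 0
Step 3: After multiplier: 0 × 1.2 = 0.0
Step 4: Unaffected records sum: 60
Step 5: Final sum = 0.0 + 60 = 60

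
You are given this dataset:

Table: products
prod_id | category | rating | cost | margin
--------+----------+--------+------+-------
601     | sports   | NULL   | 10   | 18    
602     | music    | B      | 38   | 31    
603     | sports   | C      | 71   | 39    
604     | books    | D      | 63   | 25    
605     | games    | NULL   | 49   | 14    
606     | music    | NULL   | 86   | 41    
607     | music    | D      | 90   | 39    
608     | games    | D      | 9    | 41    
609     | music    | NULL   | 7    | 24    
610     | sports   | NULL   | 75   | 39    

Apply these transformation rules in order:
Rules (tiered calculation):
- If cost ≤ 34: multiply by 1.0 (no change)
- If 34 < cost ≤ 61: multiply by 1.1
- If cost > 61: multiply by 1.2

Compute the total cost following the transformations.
583.7

Step 1: Tier 1 (cost ≤ 34): 3 records, sum = 26 × 1.0 = 26.0
Step 2: Tier 2 (34 < cost ≤ 61): 2 records, sum = 87 × 1.1 = 95.7
Step 3: Tier 3 (cost > 61): 5 records, sum = 385 × 1.2 = 462.0
Step 4: Final sum = 26.0 + 95.7 + 462.0 = 583.7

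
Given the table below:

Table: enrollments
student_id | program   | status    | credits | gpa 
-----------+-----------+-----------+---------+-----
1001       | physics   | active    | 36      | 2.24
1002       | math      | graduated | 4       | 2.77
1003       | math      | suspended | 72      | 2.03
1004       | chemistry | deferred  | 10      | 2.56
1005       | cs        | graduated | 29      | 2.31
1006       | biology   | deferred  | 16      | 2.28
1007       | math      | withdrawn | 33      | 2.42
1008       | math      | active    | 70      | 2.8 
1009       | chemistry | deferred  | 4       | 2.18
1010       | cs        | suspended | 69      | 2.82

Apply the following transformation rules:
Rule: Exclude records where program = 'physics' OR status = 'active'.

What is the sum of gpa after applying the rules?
19.37

Step 1: Find records where program = 'physics' OR status = 'active'
Step 2: 2 records match, summing to 5.04
Step 3: Original sum: 24.41
Step 4: Remaining sum = 24.41 - 5.04 = 19.37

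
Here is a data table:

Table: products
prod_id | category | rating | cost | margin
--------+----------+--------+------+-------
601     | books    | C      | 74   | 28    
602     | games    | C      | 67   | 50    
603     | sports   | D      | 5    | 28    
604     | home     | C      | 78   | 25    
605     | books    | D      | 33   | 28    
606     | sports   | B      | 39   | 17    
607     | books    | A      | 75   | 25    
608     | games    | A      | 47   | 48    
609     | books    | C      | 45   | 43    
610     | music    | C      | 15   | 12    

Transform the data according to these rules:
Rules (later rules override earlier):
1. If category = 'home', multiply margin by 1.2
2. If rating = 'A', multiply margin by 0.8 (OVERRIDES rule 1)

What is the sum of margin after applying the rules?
294.4

Step 1: Rule 2 takes priority for records with rating = 'A'
  - 2 records: 73 × 0.8 = 58.4
Step 2: Rule 1 applies to remaining records with category = 'home'
  - 1 records: 25 × 1.2 = 30.0
Step 3: Other records unchanged: 206
Step 4: Final sum = 58.4 + 30.0 + 206 = 294.4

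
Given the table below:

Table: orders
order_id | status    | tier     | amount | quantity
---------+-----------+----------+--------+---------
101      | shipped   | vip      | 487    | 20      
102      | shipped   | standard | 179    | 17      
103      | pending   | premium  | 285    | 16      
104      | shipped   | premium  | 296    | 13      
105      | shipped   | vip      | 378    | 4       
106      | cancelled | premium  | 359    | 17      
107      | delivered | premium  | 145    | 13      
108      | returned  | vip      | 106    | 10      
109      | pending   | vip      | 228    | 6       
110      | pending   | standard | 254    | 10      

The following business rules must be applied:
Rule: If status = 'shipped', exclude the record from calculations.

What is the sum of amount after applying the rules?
1377

Step 1: Identify records where status = 'shipped'
Step 2: The excluded records sum to 1340
Step 3: Original total amount = 2717
Step 4: Remaining total = 2717 - 1340 = 1377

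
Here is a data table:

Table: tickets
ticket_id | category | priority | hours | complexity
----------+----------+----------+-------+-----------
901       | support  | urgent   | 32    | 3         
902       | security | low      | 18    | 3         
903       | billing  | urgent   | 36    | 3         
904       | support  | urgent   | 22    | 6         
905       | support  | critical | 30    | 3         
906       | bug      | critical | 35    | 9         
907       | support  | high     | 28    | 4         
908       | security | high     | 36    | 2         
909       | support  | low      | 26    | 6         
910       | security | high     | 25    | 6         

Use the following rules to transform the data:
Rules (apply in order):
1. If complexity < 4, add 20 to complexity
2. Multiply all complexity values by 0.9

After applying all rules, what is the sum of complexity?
130.5

Step 1: Apply Rule 1 - Add 20 to records with complexity < 4
  - 5 records affected: 14 + (5 × 20) = 114
  - Unaffected records: 31
  - Sum after Rule 1: 145
Step 2: Apply Rule 2 - Multiply all by 0.9
  - 145 × 0.9 = 130.5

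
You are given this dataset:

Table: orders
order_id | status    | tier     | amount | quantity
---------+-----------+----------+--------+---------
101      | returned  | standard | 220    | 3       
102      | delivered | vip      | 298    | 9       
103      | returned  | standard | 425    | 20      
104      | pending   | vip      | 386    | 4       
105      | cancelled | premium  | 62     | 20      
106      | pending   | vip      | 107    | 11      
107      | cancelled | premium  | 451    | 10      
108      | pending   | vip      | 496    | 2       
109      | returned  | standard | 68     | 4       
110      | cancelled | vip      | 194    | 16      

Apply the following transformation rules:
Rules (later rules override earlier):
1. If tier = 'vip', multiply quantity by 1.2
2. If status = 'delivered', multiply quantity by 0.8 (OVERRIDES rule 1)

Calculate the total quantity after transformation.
103.8

Step 1: Rule 2 takes priority for records with status = 'delivered'
  - 1 records: 9 × 0.8 = 7.2
Step 2: Rule 1 applies to remaining records with tier = 'vip'
  - 4 records: 33 × 1.2 = 39.6
Step 3: Other records unchanged: 57
Step 4: Final sum = 7.2 + 39.6 + 57 = 103.8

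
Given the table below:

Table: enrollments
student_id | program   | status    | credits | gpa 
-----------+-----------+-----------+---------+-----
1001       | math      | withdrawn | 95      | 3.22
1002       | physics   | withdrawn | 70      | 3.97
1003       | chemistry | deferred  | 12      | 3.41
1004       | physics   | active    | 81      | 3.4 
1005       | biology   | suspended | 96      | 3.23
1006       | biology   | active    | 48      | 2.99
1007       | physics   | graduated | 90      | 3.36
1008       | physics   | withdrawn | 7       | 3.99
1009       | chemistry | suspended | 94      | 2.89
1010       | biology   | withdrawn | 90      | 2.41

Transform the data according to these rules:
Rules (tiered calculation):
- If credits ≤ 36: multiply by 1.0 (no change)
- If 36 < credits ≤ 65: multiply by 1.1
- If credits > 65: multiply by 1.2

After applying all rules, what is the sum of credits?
811.0

Step 1: Tier 1 (credits ≤ 36): 2 records, sum = 19 × 1.0 = 19.0
Step 2: Tier 2 (36 < credits ≤ 65): 1 records, sum = 48 × 1.1 = 52.8
Step 3: Tier 3 (credits > 65): 7 records, sum = 616 × 1.2 = 739.2
Step 4: Final sum = 19.0 + 52.8 + 739.2 = 811.0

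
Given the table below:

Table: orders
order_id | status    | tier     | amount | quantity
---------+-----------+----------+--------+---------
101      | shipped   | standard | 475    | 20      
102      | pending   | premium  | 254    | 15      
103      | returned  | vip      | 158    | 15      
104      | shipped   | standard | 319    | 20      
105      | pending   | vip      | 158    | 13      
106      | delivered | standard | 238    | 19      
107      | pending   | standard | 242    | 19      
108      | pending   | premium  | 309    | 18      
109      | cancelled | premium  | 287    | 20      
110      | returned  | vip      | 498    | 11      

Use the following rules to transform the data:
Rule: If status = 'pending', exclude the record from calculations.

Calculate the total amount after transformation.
1975

Step 1: Identify records where status = 'pending'
Step 2: The excluded records sum to 963
Step 3: Original total amount = 2938
Step 4: Remaining total = 2938 - 963 = 1975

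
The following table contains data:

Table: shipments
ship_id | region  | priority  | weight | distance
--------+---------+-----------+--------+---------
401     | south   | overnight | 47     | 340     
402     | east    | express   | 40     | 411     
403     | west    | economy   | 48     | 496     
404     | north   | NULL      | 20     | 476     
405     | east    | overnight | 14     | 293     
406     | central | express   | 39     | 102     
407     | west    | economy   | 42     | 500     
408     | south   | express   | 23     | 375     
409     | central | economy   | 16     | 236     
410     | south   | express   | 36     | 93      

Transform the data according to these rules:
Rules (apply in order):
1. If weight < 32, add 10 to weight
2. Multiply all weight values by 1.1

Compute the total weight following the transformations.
401.5

Step 1: Apply Rule 1 - Add 10 to records with weight < 32
  - 4 records affected: 73 + (4 × 10) = 113
  - Unaffected records: 252
  - Sum after Rule 1: 365
Step 2: Apply Rule 2 - Multiply all by 1.1
  - 365 × 1.1 = 401.5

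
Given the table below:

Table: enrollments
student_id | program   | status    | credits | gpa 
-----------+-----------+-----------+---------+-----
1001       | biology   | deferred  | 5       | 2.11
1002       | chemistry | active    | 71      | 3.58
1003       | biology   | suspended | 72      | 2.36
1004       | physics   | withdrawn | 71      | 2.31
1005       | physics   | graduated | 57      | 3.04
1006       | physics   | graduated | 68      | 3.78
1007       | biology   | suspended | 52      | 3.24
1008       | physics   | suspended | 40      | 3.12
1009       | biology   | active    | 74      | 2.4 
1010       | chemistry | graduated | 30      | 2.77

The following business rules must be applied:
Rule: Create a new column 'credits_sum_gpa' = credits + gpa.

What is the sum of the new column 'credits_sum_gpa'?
568.71

Step 1: For each record, compute credits + gpa
Example calculations:
  5 + 2.11 = 7.11
  71 + 3.58 = 74.58
  72 + 2.36 = 74.36
  ...
Step 2: Sum all derived values
Step 3: Total = 568.71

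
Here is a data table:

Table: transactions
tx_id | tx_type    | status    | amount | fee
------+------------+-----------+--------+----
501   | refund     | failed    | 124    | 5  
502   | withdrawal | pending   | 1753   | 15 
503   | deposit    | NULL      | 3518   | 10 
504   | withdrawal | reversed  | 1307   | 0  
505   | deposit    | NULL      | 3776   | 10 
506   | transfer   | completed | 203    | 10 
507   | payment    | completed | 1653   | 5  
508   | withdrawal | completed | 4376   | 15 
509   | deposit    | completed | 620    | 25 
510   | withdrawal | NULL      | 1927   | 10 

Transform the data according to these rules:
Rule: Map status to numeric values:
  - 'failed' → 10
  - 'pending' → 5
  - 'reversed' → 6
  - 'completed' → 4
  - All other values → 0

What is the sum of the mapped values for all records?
37

Step 1: Apply mapping to each record
Step 2: Count by status:
  'failed': 1 records × 10 = 10
  'pending': 1 records × 5 = 5
  'reversed': 1 records × 6 = 6
  'completed': 4 records × 4 = 16
Step 3: Sum all mapped values = 37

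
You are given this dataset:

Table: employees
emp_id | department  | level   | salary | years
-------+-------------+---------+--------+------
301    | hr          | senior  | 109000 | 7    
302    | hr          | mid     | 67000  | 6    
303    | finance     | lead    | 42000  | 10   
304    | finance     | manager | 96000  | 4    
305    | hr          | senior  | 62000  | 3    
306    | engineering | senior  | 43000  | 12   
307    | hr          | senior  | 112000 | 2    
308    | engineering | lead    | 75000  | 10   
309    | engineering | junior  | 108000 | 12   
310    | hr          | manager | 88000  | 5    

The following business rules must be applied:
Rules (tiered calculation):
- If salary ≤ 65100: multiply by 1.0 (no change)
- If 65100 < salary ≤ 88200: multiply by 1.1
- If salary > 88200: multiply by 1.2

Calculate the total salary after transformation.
910000.0

Step 1: Tier 1 (salary ≤ 65100): 3 records, sum = 147000 × 1.0 = 147000.0
Step 2: Tier 2 (65100 < salary ≤ 88200): 3 records, sum = 230000 × 1.1 = 253000.0
Step 3: Tier 3 (salary > 88200): 4 records, sum = 425000 × 1.2 = 510000.0
Step 4: Final sum = 147000.0 + 253000.0 + 510000.0 = 910000.0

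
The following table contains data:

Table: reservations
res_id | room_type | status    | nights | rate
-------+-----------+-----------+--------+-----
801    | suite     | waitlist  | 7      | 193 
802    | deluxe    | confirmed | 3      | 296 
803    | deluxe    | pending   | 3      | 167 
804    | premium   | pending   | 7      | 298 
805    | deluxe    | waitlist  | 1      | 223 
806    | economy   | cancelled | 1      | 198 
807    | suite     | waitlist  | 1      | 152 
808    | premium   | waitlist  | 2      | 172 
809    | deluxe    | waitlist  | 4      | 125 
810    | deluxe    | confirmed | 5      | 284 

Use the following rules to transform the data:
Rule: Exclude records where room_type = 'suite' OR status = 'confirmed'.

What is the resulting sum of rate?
1183

Step 1: Find records where room_type = 'suite' OR status = 'confirmed'
Step 2: 4 records match, summing to 925
Step 3: Original sum: 2108
Step 4: Remaining sum = 2108 - 925 = 1183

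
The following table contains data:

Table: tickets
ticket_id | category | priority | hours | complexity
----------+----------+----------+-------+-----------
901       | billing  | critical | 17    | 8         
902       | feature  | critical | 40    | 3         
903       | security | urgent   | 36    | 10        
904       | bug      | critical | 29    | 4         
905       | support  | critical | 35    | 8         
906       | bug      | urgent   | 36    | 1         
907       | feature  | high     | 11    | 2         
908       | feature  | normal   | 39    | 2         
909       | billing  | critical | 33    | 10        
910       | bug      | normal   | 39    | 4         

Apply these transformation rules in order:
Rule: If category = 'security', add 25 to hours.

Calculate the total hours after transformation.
340

Step 1: Count records where category = 'security': 1
Step 2: Total bonus added: 1 × 25 = 25
Step 3: Original sum of hours: 315
Step 4: Final sum = 315 + 25 = 340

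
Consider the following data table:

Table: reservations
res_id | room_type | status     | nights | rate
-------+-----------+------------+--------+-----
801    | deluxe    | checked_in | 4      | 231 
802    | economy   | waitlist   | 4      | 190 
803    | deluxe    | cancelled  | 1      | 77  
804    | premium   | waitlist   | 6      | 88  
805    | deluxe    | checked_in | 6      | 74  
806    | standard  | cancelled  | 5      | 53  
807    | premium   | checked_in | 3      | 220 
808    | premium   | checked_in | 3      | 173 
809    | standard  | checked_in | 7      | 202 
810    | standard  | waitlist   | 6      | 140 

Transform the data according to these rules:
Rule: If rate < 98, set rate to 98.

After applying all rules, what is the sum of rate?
1548

Step 1: 4 records have rate < 98
Step 2: These records originally summed to 292
Step 3: After setting to minimum: 4 × 98 = 392
Step 4: Unaffected records sum: 1156
Step 5: Final sum = 392 + 1156 = 1548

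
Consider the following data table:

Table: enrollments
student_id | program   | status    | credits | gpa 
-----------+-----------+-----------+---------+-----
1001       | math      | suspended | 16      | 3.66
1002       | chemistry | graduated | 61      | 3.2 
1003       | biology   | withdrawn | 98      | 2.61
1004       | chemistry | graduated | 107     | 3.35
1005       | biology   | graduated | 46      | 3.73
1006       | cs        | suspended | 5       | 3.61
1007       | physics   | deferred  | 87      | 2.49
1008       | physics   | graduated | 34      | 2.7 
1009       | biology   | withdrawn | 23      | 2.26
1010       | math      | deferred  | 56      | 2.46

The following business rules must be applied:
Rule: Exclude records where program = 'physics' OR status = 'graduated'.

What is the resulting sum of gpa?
14.6

Step 1: Find records where program = 'physics' OR status = 'graduated'
Step 2: 5 records match, summing to 15.47
Step 3: Original sum: 30.07
Step 4: Remaining sum = 30.07 - 15.47 = 14.6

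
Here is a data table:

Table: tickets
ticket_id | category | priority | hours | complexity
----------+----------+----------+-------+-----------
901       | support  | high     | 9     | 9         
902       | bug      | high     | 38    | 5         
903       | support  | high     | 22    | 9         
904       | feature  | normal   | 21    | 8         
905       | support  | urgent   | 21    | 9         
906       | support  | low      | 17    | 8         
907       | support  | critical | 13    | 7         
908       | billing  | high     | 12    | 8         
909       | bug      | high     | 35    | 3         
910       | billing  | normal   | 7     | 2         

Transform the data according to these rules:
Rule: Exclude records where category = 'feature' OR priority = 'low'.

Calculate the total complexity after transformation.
52

Step 1: Find records where category = 'feature' OR priority = 'low'
Step 2: 2 records match, summing to 16
Step 3: Original sum: 68
Step 4: Remaining sum = 68 - 16 = 52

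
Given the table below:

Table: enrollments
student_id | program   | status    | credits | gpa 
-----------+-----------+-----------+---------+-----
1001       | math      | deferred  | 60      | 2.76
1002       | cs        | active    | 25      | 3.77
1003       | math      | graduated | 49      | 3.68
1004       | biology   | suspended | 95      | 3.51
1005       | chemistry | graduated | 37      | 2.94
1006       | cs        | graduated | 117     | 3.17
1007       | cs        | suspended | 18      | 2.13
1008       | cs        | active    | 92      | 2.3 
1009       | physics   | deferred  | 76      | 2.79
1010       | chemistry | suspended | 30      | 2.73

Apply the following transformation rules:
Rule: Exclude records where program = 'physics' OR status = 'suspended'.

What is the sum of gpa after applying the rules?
18.62

Step 1: Find records where program = 'physics' OR status = 'suspended'
Step 2: 4 records match, summing to 11.16
Step 3: Original sum: 29.78
Step 4: Remaining sum = 29.78 - 11.16 = 18.62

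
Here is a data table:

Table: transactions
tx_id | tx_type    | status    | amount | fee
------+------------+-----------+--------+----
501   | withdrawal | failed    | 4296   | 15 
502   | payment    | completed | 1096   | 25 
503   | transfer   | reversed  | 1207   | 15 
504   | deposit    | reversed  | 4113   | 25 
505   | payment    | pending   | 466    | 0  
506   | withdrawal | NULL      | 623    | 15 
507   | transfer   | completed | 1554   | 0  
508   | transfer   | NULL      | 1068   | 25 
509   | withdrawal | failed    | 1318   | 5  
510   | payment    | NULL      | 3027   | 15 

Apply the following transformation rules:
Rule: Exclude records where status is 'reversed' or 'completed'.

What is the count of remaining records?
6

Step 1: Count records to exclude
  - 2 (reversed) + 2 (completed) = 4 records
Step 2: Total records: 10
Step 3: Remaining = 10 - 4 = 6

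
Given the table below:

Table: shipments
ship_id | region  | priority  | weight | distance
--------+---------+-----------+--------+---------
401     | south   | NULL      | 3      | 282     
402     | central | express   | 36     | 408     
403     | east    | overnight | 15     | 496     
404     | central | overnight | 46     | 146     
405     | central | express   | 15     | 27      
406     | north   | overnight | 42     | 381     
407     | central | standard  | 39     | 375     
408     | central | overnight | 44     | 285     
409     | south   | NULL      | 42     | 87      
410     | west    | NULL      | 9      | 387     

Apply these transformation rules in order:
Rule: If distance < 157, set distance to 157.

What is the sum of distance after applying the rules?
3085

Step 1: 3 records have distance < 157
Step 2: These records originally summed to 260
Step 3: After setting to minimum: 3 × 157 = 471
Step 4: Unaffected records sum: 2614
Step 5: Final sum = 471 + 2614 = 3085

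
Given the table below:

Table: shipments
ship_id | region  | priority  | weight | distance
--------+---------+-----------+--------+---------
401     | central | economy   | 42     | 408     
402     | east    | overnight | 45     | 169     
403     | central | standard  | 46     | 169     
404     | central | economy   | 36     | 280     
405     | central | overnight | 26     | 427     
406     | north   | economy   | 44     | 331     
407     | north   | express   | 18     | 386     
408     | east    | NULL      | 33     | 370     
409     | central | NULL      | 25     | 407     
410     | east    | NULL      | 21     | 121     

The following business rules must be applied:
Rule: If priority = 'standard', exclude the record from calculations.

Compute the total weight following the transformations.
290

Step 1: Identify records where priority = 'standard'
Step 2: The excluded records sum to 46
Step 3: Original total weight = 336
Step 4: Remaining total = 336 - 46 = 290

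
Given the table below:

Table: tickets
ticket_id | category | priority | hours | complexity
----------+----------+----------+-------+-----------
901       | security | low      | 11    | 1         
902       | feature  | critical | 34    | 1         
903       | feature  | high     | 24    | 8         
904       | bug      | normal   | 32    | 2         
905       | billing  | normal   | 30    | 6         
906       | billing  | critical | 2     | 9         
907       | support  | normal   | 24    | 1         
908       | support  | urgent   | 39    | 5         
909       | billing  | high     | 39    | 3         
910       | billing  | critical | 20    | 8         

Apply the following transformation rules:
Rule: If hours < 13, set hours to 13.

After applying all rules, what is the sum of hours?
268

Step 1: 2 records have hours < 13
Step 2: These records originally summed to 13
Step 3: After setting to minimum: 2 × 13 = 26
Step 4: Unaffected records sum: 242
Step 5: Final sum = 26 + 242 = 268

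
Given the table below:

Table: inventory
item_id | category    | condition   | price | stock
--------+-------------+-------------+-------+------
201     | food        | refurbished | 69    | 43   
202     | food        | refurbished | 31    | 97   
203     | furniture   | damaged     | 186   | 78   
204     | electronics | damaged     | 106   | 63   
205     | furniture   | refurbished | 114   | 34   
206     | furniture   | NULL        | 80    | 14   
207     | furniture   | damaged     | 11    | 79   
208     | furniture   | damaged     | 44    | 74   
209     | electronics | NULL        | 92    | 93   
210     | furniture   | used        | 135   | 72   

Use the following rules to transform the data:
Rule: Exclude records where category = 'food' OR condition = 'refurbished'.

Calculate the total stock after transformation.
473

Step 1: Find records where category = 'food' OR condition = 'refurbished'
Step 2: 3 records match, summing to 174
Step 3: Original sum: 647
Step 4: Remaining sum = 647 - 174 = 473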